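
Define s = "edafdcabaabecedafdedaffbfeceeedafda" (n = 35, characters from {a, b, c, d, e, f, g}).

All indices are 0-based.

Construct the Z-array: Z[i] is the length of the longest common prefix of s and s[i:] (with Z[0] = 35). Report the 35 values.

Z[0]=35
i=1: outside box; Z[1]=0
i=2: outside box; Z[2]=0
i=3: outside box; Z[3]=0
i=4: outside box; Z[4]=0
i=5: outside box; Z[5]=0
i=6: outside box; Z[6]=0
i=7: outside box; Z[7]=0
i=8: outside box; Z[8]=0
i=9: outside box; Z[9]=0
i=10: outside box; Z[10]=0
i=11: outside box; Z[11]=1 extend→box=[11,12)
i=12: outside box; Z[12]=0
i=13: outside box; Z[13]=5 extend→box=[13,18)
i=14: min(r-i=4, Z[1]=0)=0; Z[14]=0
i=15: min(r-i=3, Z[2]=0)=0; Z[15]=0
i=16: min(r-i=2, Z[3]=0)=0; Z[16]=0
i=17: min(r-i=1, Z[4]=0)=0; Z[17]=0
i=18: outside box; Z[18]=4 extend→box=[18,22)
i=19: min(r-i=3, Z[1]=0)=0; Z[19]=0
i=20: min(r-i=2, Z[2]=0)=0; Z[20]=0
i=21: min(r-i=1, Z[3]=0)=0; Z[21]=0
i=22: outside box; Z[22]=0
i=23: outside box; Z[23]=0
i=24: outside box; Z[24]=0
i=25: outside box; Z[25]=1 extend→box=[25,26)
i=26: outside box; Z[26]=0
i=27: outside box; Z[27]=1 extend→box=[27,28)
i=28: outside box; Z[28]=1 extend→box=[28,29)
i=29: outside box; Z[29]=5 extend→box=[29,34)
i=30: min(r-i=4, Z[1]=0)=0; Z[30]=0
i=31: min(r-i=3, Z[2]=0)=0; Z[31]=0
i=32: min(r-i=2, Z[3]=0)=0; Z[32]=0
i=33: min(r-i=1, Z[4]=0)=0; Z[33]=0
i=34: outside box; Z[34]=0

[35, 0, 0, 0, 0, 0, 0, 0, 0, 0, 0, 1, 0, 5, 0, 0, 0, 0, 4, 0, 0, 0, 0, 0, 0, 1, 0, 1, 1, 5, 0, 0, 0, 0, 0]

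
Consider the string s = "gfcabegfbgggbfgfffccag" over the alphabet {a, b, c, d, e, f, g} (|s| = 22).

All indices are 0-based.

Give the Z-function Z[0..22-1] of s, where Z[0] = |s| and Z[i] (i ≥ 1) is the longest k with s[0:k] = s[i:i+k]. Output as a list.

Z[0]=22
i=1: fresh scan; Z[1]=0
i=2: fresh scan; Z[2]=0
i=3: fresh scan; Z[3]=0
i=4: fresh scan; Z[4]=0
i=5: fresh scan; Z[5]=0
i=6: fresh scan; Z[6]=2 extend→box=[6,8)
i=7: min(r-i=1, Z[1]=0)=0; Z[7]=0
i=8: fresh scan; Z[8]=0
i=9: fresh scan; Z[9]=1 extend→box=[9,10)
i=10: fresh scan; Z[10]=1 extend→box=[10,11)
i=11: fresh scan; Z[11]=1 extend→box=[11,12)
i=12: fresh scan; Z[12]=0
i=13: fresh scan; Z[13]=0
i=14: fresh scan; Z[14]=2 extend→box=[14,16)
i=15: min(r-i=1, Z[1]=0)=0; Z[15]=0
i=16: fresh scan; Z[16]=0
i=17: fresh scan; Z[17]=0
i=18: fresh scan; Z[18]=0
i=19: fresh scan; Z[19]=0
i=20: fresh scan; Z[20]=0
i=21: fresh scan; Z[21]=1 extend→box=[21,22)

[22, 0, 0, 0, 0, 0, 2, 0, 0, 1, 1, 1, 0, 0, 2, 0, 0, 0, 0, 0, 0, 1]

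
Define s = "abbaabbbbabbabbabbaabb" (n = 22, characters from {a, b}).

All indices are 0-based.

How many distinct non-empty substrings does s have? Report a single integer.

rank→(start, suffix):
  0 → (18, 'aabb')
  1 → (3, 'aabbbbabbabbabbaabb')
  2 → (19, 'abb')
  3 → (15, 'abbaabb')
  4 → (0, 'abbaabbbbabbabbabbaabb')
  5 → (12, 'abbabbaabb')
  6 → (9, 'abbabbabbaabb')
  7 → (4, 'abbbbabbabbabbaabb')
  8 → (21, 'b')
  9 → (17, 'baabb')
  10 → (2, 'baabbbbabbabbabbaabb')
  11 → (14, 'babbaabb')
  12 → (11, 'babbabbaabb')
  13 → (8, 'babbabbabbaabb')
  14 → (20, 'bb')
  15 → (16, 'bbaabb')
  16 → (1, 'bbaabbbbabbabbabbaabb')
  17 → (13, 'bbabbaabb')
  18 → (10, 'bbabbabbaabb')
  19 → (7, 'bbabbabbabbaabb')
  20 → (6, 'bbbabbabbabbaabb')
  21 → (5, 'bbbbabbabbabbaabb')

SA = [18, 3, 19, 15, 0, 12, 9, 4, 21, 17, 2, 14, 11, 8, 20, 16, 1, 13, 10, 7, 6, 5]
rank  pair      lcp
   1  s[18:],s[3:]  4  'aabb'
   2  s[3:],s[19:]  1  'a'
   3  s[19:],s[15:]  3  'abb'
   4  s[15:],s[0:]  7  'abbaabb'
   5  s[0:],s[12:]  4  'abba'
   6  s[12:],s[9:]  7  'abbabba'
   7  s[9:],s[4:]  3  'abb'
   8  s[4:],s[21:]  0  ''
   9  s[21:],s[17:]  1  'b'
  10  s[17:],s[2:]  5  'baabb'
  11  s[2:],s[14:]  2  'ba'
  12  s[14:],s[11:]  5  'babba'
  13  s[11:],s[8:]  8  'babbabba'
  14  s[8:],s[20:]  1  'b'
  15  s[20:],s[16:]  2  'bb'
  16  s[16:],s[1:]  6  'bbaabb'
  17  s[1:],s[13:]  3  'bba'
  18  s[13:],s[10:]  6  'bbabba'
  19  s[10:],s[7:]  9  'bbabbabba'
  20  s[7:],s[6:]  2  'bb'
  21  s[6:],s[5:]  3  'bbb'

n(n+1)/2 = 22·23/2 = 253
Σ LCP = 0 + 4 + 1 + 3 + 7 + 4 + 7 + 3 + 0 + 1 + 5 + 2 + 5 + 8 + 1 + 2 + 6 + 3 + 6 + 9 + 2 + 3 = 82
distinct = 253 − 82 = 171

171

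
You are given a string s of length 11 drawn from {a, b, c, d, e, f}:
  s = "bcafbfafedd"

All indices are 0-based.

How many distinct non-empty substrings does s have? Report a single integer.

60

sorted suffixes:
  #0 SA[0]=2  'afbfafedd'
  #1 SA[1]=6  'afedd'
  #2 SA[2]=0  'bcafbfafedd'
  #3 SA[3]=4  'bfafedd'
  #4 SA[4]=1  'cafbfafedd'
  #5 SA[5]=10  'd'
  #6 SA[6]=9  'dd'
  #7 SA[7]=8  'edd'
  #8 SA[8]=5  'fafedd'
  #9 SA[9]=3  'fbfafedd'
  #10 SA[10]=7  'fedd'

SA = [2, 6, 0, 4, 1, 10, 9, 8, 5, 3, 7]
[i] adj suffixes → lcp
  [1] 2/6 → 2 ('af')
  [2] 6/0 → 0 ('')
  [3] 0/4 → 1 ('b')
  [4] 4/1 → 0 ('')
  [5] 1/10 → 0 ('')
  [6] 10/9 → 1 ('d')
  [7] 9/8 → 0 ('')
  [8] 8/5 → 0 ('')
  [9] 5/3 → 1 ('f')
  [10] 3/7 → 1 ('f')

n(n+1)/2 = 11·12/2 = 66
Σ LCP = 0 + 2 + 0 + 1 + 0 + 0 + 1 + 0 + 0 + 1 + 1 = 6
distinct = 66 − 6 = 60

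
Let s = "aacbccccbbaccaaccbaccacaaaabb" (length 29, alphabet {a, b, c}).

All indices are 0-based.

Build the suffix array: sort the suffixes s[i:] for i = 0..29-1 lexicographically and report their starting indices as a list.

rank | idx | suffix
   0 |  23 | aaaabb
   1 |  24 | aaabb
   2 |  25 | aabb
   3 |   0 | aacbccccbbaccaaccbaccacaaaabb
   4 |  13 | aaccbaccacaaaabb
   5 |  26 | abb
   6 |  21 | acaaaabb
   7 |   1 | acbccccbbaccaaccbaccacaaaabb
   8 |  10 | accaaccbaccacaaaabb
   9 |  18 | accacaaaabb
  10 |  14 | accbaccacaaaabb
  11 |  28 | b
  12 |   9 | baccaaccbaccacaaaabb
  13 |  17 | baccacaaaabb
  14 |  27 | bb
  15 |   8 | bbaccaaccbaccacaaaabb
  16 |   3 | bccccbbaccaaccbaccacaaaabb
  17 |  22 | caaaabb
  18 |  12 | caaccbaccacaaaabb
  19 |  20 | cacaaaabb
  20 |  16 | cbaccacaaaabb
  21 |   7 | cbbaccaaccbaccacaaaabb
  22 |   2 | cbccccbbaccaaccbaccacaaaabb
  23 |  11 | ccaaccbaccacaaaabb
  24 |  19 | ccacaaaabb
  25 |  15 | ccbaccacaaaabb
  26 |   6 | ccbbaccaaccbaccacaaaabb
  27 |   5 | cccbbaccaaccbaccacaaaabb
  28 |   4 | ccccbbaccaaccbaccacaaaabb

[23, 24, 25, 0, 13, 26, 21, 1, 10, 18, 14, 28, 9, 17, 27, 8, 3, 22, 12, 20, 16, 7, 2, 11, 19, 15, 6, 5, 4]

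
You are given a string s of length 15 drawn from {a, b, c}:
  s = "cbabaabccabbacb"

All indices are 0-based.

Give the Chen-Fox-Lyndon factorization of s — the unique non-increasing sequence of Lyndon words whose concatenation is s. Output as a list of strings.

["c", "b", "ab", "aabccabbacb"]

emit factor 1: 'c' (i=0, period=1)
emit factor 2: 'b' (i=1, period=1)
emit factor 3: 'ab' (i=2, period=2)
emit factor 4: 'aabccabbacb' (i=4, period=11)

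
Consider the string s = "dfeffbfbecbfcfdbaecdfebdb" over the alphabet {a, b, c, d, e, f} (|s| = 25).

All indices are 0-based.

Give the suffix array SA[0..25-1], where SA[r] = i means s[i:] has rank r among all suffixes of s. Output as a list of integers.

[16, 24, 15, 22, 7, 5, 10, 9, 18, 12, 23, 14, 19, 0, 21, 8, 17, 2, 6, 4, 11, 13, 20, 1, 3]

rank | idx | suffix
   0 |  16 | aecdfebdb
   1 |  24 | b
   2 |  15 | baecdfebdb
   3 |  22 | bdb
   4 |   7 | becbfcfdbaecdfebdb
   5 |   5 | bfbecbfcfdbaecdfebdb
   6 |  10 | bfcfdbaecdfebdb
   7 |   9 | cbfcfdbaecdfebdb
   8 |  18 | cdfebdb
   9 |  12 | cfdbaecdfebdb
  10 |  23 | db
  11 |  14 | dbaecdfebdb
  12 |  19 | dfebdb
  13 |   0 | dfeffbfbecbfcfdbaecdfebdb
  14 |  21 | ebdb
  15 |   8 | ecbfcfdbaecdfebdb
  16 |  17 | ecdfebdb
  17 |   2 | effbfbecbfcfdbaecdfebdb
  18 |   6 | fbecbfcfdbaecdfebdb
  19 |   4 | fbfbecbfcfdbaecdfebdb
  20 |  11 | fcfdbaecdfebdb
  21 |  13 | fdbaecdfebdb
  22 |  20 | febdb
  23 |   1 | feffbfbecbfcfdbaecdfebdb
  24 |   3 | ffbfbecbfcfdbaecdfebdb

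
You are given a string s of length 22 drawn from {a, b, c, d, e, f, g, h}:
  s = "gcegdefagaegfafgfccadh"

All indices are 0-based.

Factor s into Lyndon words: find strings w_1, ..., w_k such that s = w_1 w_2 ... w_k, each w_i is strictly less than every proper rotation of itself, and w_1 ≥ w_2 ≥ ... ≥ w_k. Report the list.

["g", "cegdef", "ag", "aegfafgfcc", "adh"]

emit factor 1: 'g' (i=0, period=1)
emit factor 2: 'cegdef' (i=1, period=6)
emit factor 3: 'ag' (i=7, period=2)
emit factor 4: 'aegfafgfcc' (i=9, period=10)
emit factor 5: 'adh' (i=19, period=3)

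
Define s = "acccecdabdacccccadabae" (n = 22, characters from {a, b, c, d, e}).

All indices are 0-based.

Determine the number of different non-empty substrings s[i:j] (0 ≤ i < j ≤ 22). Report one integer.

rank | idx | suffix
   0 |  18 | abae
   1 |   7 | abdacccccadabae
   2 |  10 | acccccadabae
   3 |   0 | acccecdabdacccccadabae
   4 |  16 | adabae
   5 |  20 | ae
   6 |  19 | bae
   7 |   8 | bdacccccadabae
   8 |  15 | cadabae
   9 |  14 | ccadabae
  10 |  13 | cccadabae
  11 |  12 | ccccadabae
  12 |  11 | cccccadabae
  13 |   1 | cccecdabdacccccadabae
  14 |   2 | ccecdabdacccccadabae
  15 |   5 | cdabdacccccadabae
  16 |   3 | cecdabdacccccadabae
  17 |  17 | dabae
  18 |   6 | dabdacccccadabae
  19 |   9 | dacccccadabae
  20 |  21 | e
  21 |   4 | ecdabdacccccadabae

SA = [18, 7, 10, 0, 16, 20, 19, 8, 15, 14, 13, 12, 11, 1, 2, 5, 3, 17, 6, 9, 21, 4]
[i] adj suffixes → lcp
  [1] 18/7 → 2 ('ab')
  [2] 7/10 → 1 ('a')
  [3] 10/0 → 4 ('accc')
  [4] 0/16 → 1 ('a')
  [5] 16/20 → 1 ('a')
  [6] 20/19 → 0 ('')
  [7] 19/8 → 1 ('b')
  [8] 8/15 → 0 ('')
  [9] 15/14 → 1 ('c')
  [10] 14/13 → 2 ('cc')
  [11] 13/12 → 3 ('ccc')
  [12] 12/11 → 4 ('cccc')
  [13] 11/1 → 3 ('ccc')
  [14] 1/2 → 2 ('cc')
  [15] 2/5 → 1 ('c')
  [16] 5/3 → 1 ('c')
  [17] 3/17 → 0 ('')
  [18] 17/6 → 3 ('dab')
  [19] 6/9 → 2 ('da')
  [20] 9/21 → 0 ('')
  [21] 21/4 → 1 ('e')

n(n+1)/2 = 22·23/2 = 253
Σ LCP = 0 + 2 + 1 + 4 + 1 + 1 + 0 + 1 + 0 + 1 + 2 + 3 + 4 + 3 + 2 + 1 + 1 + 0 + 3 + 2 + 0 + 1 = 33
distinct = 253 − 33 = 220

220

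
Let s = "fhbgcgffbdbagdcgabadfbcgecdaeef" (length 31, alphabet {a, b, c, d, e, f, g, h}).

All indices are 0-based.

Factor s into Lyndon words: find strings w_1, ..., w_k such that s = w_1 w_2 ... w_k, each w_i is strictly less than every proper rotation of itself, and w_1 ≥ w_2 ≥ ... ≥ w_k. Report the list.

["fh", "bgcgff", "bd", "b", "agdcg", "abadfbcgecdaeef"]

emit factor 1: 'fh' (i=0, period=2)
emit factor 2: 'bgcgff' (i=2, period=6)
emit factor 3: 'bd' (i=8, period=2)
emit factor 4: 'b' (i=10, period=1)
emit factor 5: 'agdcg' (i=11, period=5)
emit factor 6: 'abadfbcgecdaeef' (i=16, period=15)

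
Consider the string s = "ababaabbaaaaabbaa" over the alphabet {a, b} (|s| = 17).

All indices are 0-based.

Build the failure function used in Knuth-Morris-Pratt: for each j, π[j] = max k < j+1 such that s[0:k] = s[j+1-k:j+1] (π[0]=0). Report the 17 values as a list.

π[0] = 0
j=1 s[j]='b': π[1]=0 (border '')
j=2 s[j]='a': π[2]=1 (border 'a')
j=3 s[j]='b': π[3]=2 (border 'ab')
j=4 s[j]='a': π[4]=3 (border 'aba')
j=5 s[j]='a': k: 3→1→0; π[5]=1 (border 'a')
j=6 s[j]='b': π[6]=2 (border 'ab')
j=7 s[j]='b': k: 2→0; π[7]=0 (border '')
j=8 s[j]='a': π[8]=1 (border 'a')
j=9 s[j]='a': k: 1→0; π[9]=1 (border 'a')
j=10 s[j]='a': k: 1→0; π[10]=1 (border 'a')
j=11 s[j]='a': k: 1→0; π[11]=1 (border 'a')
j=12 s[j]='a': k: 1→0; π[12]=1 (border 'a')
j=13 s[j]='b': π[13]=2 (border 'ab')
j=14 s[j]='b': k: 2→0; π[14]=0 (border '')
j=15 s[j]='a': π[15]=1 (border 'a')
j=16 s[j]='a': k: 1→0; π[16]=1 (border 'a')

[0, 0, 1, 2, 3, 1, 2, 0, 1, 1, 1, 1, 1, 2, 0, 1, 1]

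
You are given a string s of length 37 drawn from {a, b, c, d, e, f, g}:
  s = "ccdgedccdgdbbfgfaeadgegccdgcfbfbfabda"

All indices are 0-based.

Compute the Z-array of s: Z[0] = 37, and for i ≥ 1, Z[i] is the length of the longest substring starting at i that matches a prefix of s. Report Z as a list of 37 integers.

Z[0]=37
i=1: fresh scan; Z[1]=1 scan→box=[1,2)
i=2: fresh scan; Z[2]=0
i=3: fresh scan; Z[3]=0
i=4: fresh scan; Z[4]=0
i=5: fresh scan; Z[5]=0
i=6: fresh scan; Z[6]=4 scan→box=[6,10)
i=7: min(r-i=3, Z[1]=1)=1; Z[7]=1
i=8: min(r-i=2, Z[2]=0)=0; Z[8]=0
i=9: min(r-i=1, Z[3]=0)=0; Z[9]=0
i=10: fresh scan; Z[10]=0
i=11: fresh scan; Z[11]=0
i=12: fresh scan; Z[12]=0
i=13: fresh scan; Z[13]=0
i=14: fresh scan; Z[14]=0
i=15: fresh scan; Z[15]=0
i=16: fresh scan; Z[16]=0
i=17: fresh scan; Z[17]=0
i=18: fresh scan; Z[18]=0
i=19: fresh scan; Z[19]=0
i=20: fresh scan; Z[20]=0
i=21: fresh scan; Z[21]=0
i=22: fresh scan; Z[22]=0
i=23: fresh scan; Z[23]=4 scan→box=[23,27)
i=24: min(r-i=3, Z[1]=1)=1; Z[24]=1
i=25: min(r-i=2, Z[2]=0)=0; Z[25]=0
i=26: min(r-i=1, Z[3]=0)=0; Z[26]=0
i=27: fresh scan; Z[27]=1 scan→box=[27,28)
i=28: fresh scan; Z[28]=0
i=29: fresh scan; Z[29]=0
i=30: fresh scan; Z[30]=0
i=31: fresh scan; Z[31]=0
i=32: fresh scan; Z[32]=0
i=33: fresh scan; Z[33]=0
i=34: fresh scan; Z[34]=0
i=35: fresh scan; Z[35]=0
i=36: fresh scan; Z[36]=0

[37, 1, 0, 0, 0, 0, 4, 1, 0, 0, 0, 0, 0, 0, 0, 0, 0, 0, 0, 0, 0, 0, 0, 4, 1, 0, 0, 1, 0, 0, 0, 0, 0, 0, 0, 0, 0]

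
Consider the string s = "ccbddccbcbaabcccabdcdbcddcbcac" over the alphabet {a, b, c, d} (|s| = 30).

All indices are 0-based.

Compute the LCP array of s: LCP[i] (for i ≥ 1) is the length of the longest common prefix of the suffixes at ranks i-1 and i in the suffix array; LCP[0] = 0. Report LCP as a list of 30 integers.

[0, 1, 2, 1, 0, 1, 2, 2, 2, 1, 2, 0, 1, 2, 1, 2, 3, 2, 1, 2, 3, 2, 1, 2, 0, 1, 2, 2, 1, 3]

sorted suffixes:
  #0 SA[0]=10  'aabcccabdcdbcddcbcac'
  #1 SA[1]=11  'abcccabdcdbcddcbcac'
  #2 SA[2]=16  'abdcdbcddcbcac'
  #3 SA[3]=28  'ac'
  #4 SA[4]=9  'baabcccabdcdbcddcbcac'
  #5 SA[5]=26  'bcac'
  #6 SA[6]=7  'bcbaabcccabdcdbcddcbcac'
  #7 SA[7]=12  'bcccabdcdbcddcbcac'
  #8 SA[8]=21  'bcddcbcac'
  #9 SA[9]=17  'bdcdbcddcbcac'
  #10 SA[10]=2  'bddccbcbaabcccabdcdbcddcbcac'
  #11 SA[11]=29  'c'
  #12 SA[12]=15  'cabdcdbcddcbcac'
  #13 SA[13]=27  'cac'
  #14 SA[14]=8  'cbaabcccabdcdbcddcbcac'
  #15 SA[15]=25  'cbcac'
  #16 SA[16]=6  'cbcbaabcccabdcdbcddcbcac'
  #17 SA[17]=1  'cbddccbcbaabcccabdcdbcddcbcac'
  #18 SA[18]=14  'ccabdcdbcddcbcac'
  #19 SA[19]=5  'ccbcbaabcccabdcdbcddcbcac'
  #20 SA[20]=0  'ccbddccbcbaabcccabdcdbcddcbcac'
  #21 SA[21]=13  'cccabdcdbcddcbcac'
  #22 SA[22]=19  'cdbcddcbcac'
  #23 SA[23]=22  'cddcbcac'
  #24 SA[24]=20  'dbcddcbcac'
  #25 SA[25]=24  'dcbcac'
  #26 SA[26]=4  'dccbcbaabcccabdcdbcddcbcac'
  #27 SA[27]=18  'dcdbcddcbcac'
  #28 SA[28]=23  'ddcbcac'
  #29 SA[29]=3  'ddccbcbaabcccabdcdbcddcbcac'

SA = [10, 11, 16, 28, 9, 26, 7, 12, 21, 17, 2, 29, 15, 27, 8, 25, 6, 1, 14, 5, 0, 13, 19, 22, 20, 24, 4, 18, 23, 3]
rank  pair      lcp
   1  s[10:],s[11:]  1  'a'
   2  s[11:],s[16:]  2  'ab'
   3  s[16:],s[28:]  1  'a'
   4  s[28:],s[9:]  0  ''
   5  s[9:],s[26:]  1  'b'
   6  s[26:],s[7:]  2  'bc'
   7  s[7:],s[12:]  2  'bc'
   8  s[12:],s[21:]  2  'bc'
   9  s[21:],s[17:]  1  'b'
  10  s[17:],s[2:]  2  'bd'
  11  s[2:],s[29:]  0  ''
  12  s[29:],s[15:]  1  'c'
  13  s[15:],s[27:]  2  'ca'
  14  s[27:],s[8:]  1  'c'
  15  s[8:],s[25:]  2  'cb'
  16  s[25:],s[6:]  3  'cbc'
  17  s[6:],s[1:]  2  'cb'
  18  s[1:],s[14:]  1  'c'
  19  s[14:],s[5:]  2  'cc'
  20  s[5:],s[0:]  3  'ccb'
  21  s[0:],s[13:]  2  'cc'
  22  s[13:],s[19:]  1  'c'
  23  s[19:],s[22:]  2  'cd'
  24  s[22:],s[20:]  0  ''
  25  s[20:],s[24:]  1  'd'
  26  s[24:],s[4:]  2  'dc'
  27  s[4:],s[18:]  2  'dc'
  28  s[18:],s[23:]  1  'd'
  29  s[23:],s[3:]  3  'ddc'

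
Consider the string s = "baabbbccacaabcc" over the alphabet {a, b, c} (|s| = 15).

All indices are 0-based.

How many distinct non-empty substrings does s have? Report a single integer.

sorted suffixes:
  #0 SA[0]=1  'aabbbccacaabcc'
  #1 SA[1]=10  'aabcc'
  #2 SA[2]=2  'abbbccacaabcc'
  #3 SA[3]=11  'abcc'
  #4 SA[4]=8  'acaabcc'
  #5 SA[5]=0  'baabbbccacaabcc'
  #6 SA[6]=3  'bbbccacaabcc'
  #7 SA[7]=4  'bbccacaabcc'
  #8 SA[8]=12  'bcc'
  #9 SA[9]=5  'bccacaabcc'
  #10 SA[10]=14  'c'
  #11 SA[11]=9  'caabcc'
  #12 SA[12]=7  'cacaabcc'
  #13 SA[13]=13  'cc'
  #14 SA[14]=6  'ccacaabcc'

SA = [1, 10, 2, 11, 8, 0, 3, 4, 12, 5, 14, 9, 7, 13, 6]
i: (SA[i-1],SA[i]) lcp shared
  1: (1,10) 3 'aab'
  2: (10,2) 1 'a'
  3: (2,11) 2 'ab'
  4: (11,8) 1 'a'
  5: (8,0) 0 ''
  6: (0,3) 1 'b'
  7: (3,4) 2 'bb'
  8: (4,12) 1 'b'
  9: (12,5) 3 'bcc'
  10: (5,14) 0 ''
  11: (14,9) 1 'c'
  12: (9,7) 2 'ca'
  13: (7,13) 1 'c'
  14: (13,6) 2 'cc'

n(n+1)/2 = 15·16/2 = 120
Σ LCP = 0 + 3 + 1 + 2 + 1 + 0 + 1 + 2 + 1 + 3 + 0 + 1 + 2 + 1 + 2 = 20
distinct = 120 − 20 = 100

100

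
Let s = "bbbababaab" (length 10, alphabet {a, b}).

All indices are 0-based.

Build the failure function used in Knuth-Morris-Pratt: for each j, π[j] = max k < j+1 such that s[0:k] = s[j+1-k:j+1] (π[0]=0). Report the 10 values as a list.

[0, 1, 2, 0, 1, 0, 1, 0, 0, 1]

π[0] = 0
j=1 s[j]='b': π[1]=1 (border 'b')
j=2 s[j]='b': π[2]=2 (border 'bb')
j=3 s[j]='a': k: 2→1→0; π[3]=0 (border '')
j=4 s[j]='b': π[4]=1 (border 'b')
j=5 s[j]='a': k: 1→0; π[5]=0 (border '')
j=6 s[j]='b': π[6]=1 (border 'b')
j=7 s[j]='a': k: 1→0; π[7]=0 (border '')
j=8 s[j]='a': π[8]=0 (border '')
j=9 s[j]='b': π[9]=1 (border 'b')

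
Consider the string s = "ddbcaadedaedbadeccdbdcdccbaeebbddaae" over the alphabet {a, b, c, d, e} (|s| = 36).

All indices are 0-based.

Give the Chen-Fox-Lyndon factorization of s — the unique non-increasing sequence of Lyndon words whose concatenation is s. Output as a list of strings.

emit factor 1: 'd' (i=0, period=1)
emit factor 2: 'd' (i=1, period=1)
emit factor 3: 'bc' (i=2, period=2)
emit factor 4: 'aadedaedbadeccdbdcdccbaeebbddaae' (i=4, period=32)

["d", "d", "bc", "aadedaedbadeccdbdcdccbaeebbddaae"]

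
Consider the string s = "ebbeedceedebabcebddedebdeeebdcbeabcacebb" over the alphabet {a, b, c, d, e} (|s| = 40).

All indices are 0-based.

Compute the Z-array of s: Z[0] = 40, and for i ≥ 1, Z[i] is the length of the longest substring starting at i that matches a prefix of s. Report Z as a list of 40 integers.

[40, 0, 0, 1, 1, 0, 0, 1, 1, 0, 2, 0, 0, 0, 0, 2, 0, 0, 0, 1, 0, 2, 0, 0, 1, 1, 2, 0, 0, 0, 0, 1, 0, 0, 0, 0, 0, 3, 0, 0]

Z[0]=40
i=1: outside box; Z[1]=0
i=2: outside box; Z[2]=0
i=3: outside box; Z[3]=1 scan→box=[3,4)
i=4: outside box; Z[4]=1 scan→box=[4,5)
i=5: outside box; Z[5]=0
i=6: outside box; Z[6]=0
i=7: outside box; Z[7]=1 scan→box=[7,8)
i=8: outside box; Z[8]=1 scan→box=[8,9)
i=9: outside box; Z[9]=0
i=10: outside box; Z[10]=2 scan→box=[10,12)
i=11: min(r-i=1, Z[1]=0)=0; Z[11]=0
i=12: outside box; Z[12]=0
i=13: outside box; Z[13]=0
i=14: outside box; Z[14]=0
i=15: outside box; Z[15]=2 scan→box=[15,17)
i=16: min(r-i=1, Z[1]=0)=0; Z[16]=0
i=17: outside box; Z[17]=0
i=18: outside box; Z[18]=0
i=19: outside box; Z[19]=1 scan→box=[19,20)
i=20: outside box; Z[20]=0
i=21: outside box; Z[21]=2 scan→box=[21,23)
i=22: min(r-i=1, Z[1]=0)=0; Z[22]=0
i=23: outside box; Z[23]=0
i=24: outside box; Z[24]=1 scan→box=[24,25)
i=25: outside box; Z[25]=1 scan→box=[25,26)
i=26: outside box; Z[26]=2 scan→box=[26,28)
i=27: min(r-i=1, Z[1]=0)=0; Z[27]=0
i=28: outside box; Z[28]=0
i=29: outside box; Z[29]=0
i=30: outside box; Z[30]=0
i=31: outside box; Z[31]=1 scan→box=[31,32)
i=32: outside box; Z[32]=0
i=33: outside box; Z[33]=0
i=34: outside box; Z[34]=0
i=35: outside box; Z[35]=0
i=36: outside box; Z[36]=0
i=37: outside box; Z[37]=3 scan→box=[37,40)
i=38: min(r-i=2, Z[1]=0)=0; Z[38]=0
i=39: min(r-i=1, Z[2]=0)=0; Z[39]=0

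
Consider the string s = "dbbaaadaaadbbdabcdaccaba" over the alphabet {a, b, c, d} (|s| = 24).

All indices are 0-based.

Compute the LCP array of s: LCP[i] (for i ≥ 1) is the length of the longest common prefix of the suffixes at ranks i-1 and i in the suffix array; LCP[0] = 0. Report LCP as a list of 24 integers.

[0, 1, 4, 2, 3, 1, 2, 1, 1, 2, 0, 2, 1, 2, 1, 1, 0, 1, 1, 0, 2, 2, 1, 3]

rank | idx | suffix
   0 |  23 | a
   1 |   3 | aaadaaadbbdabcdaccaba
   2 |   7 | aaadbbdabcdaccaba
   3 |   4 | aadaaadbbdabcdaccaba
   4 |   8 | aadbbdabcdaccaba
   5 |  21 | aba
   6 |  14 | abcdaccaba
   7 |  18 | accaba
   8 |   5 | adaaadbbdabcdaccaba
   9 |   9 | adbbdabcdaccaba
  10 |  22 | ba
  11 |   2 | baaadaaadbbdabcdaccaba
  12 |   1 | bbaaadaaadbbdabcdaccaba
  13 |  11 | bbdabcdaccaba
  14 |  15 | bcdaccaba
  15 |  12 | bdabcdaccaba
  16 |  20 | caba
  17 |  19 | ccaba
  18 |  16 | cdaccaba
  19 |   6 | daaadbbdabcdaccaba
  20 |  13 | dabcdaccaba
  21 |  17 | daccaba
  22 |   0 | dbbaaadaaadbbdabcdaccaba
  23 |  10 | dbbdabcdaccaba

SA = [23, 3, 7, 4, 8, 21, 14, 18, 5, 9, 22, 2, 1, 11, 15, 12, 20, 19, 16, 6, 13, 17, 0, 10]
rank  pair      lcp
   1  s[23:],s[3:]  1  'a'
   2  s[3:],s[7:]  4  'aaad'
   3  s[7:],s[4:]  2  'aa'
   4  s[4:],s[8:]  3  'aad'
   5  s[8:],s[21:]  1  'a'
   6  s[21:],s[14:]  2  'ab'
   7  s[14:],s[18:]  1  'a'
   8  s[18:],s[5:]  1  'a'
   9  s[5:],s[9:]  2  'ad'
  10  s[9:],s[22:]  0  ''
  11  s[22:],s[2:]  2  'ba'
  12  s[2:],s[1:]  1  'b'
  13  s[1:],s[11:]  2  'bb'
  14  s[11:],s[15:]  1  'b'
  15  s[15:],s[12:]  1  'b'
  16  s[12:],s[20:]  0  ''
  17  s[20:],s[19:]  1  'c'
  18  s[19:],s[16:]  1  'c'
  19  s[16:],s[6:]  0  ''
  20  s[6:],s[13:]  2  'da'
  21  s[13:],s[17:]  2  'da'
  22  s[17:],s[0:]  1  'd'
  23  s[0:],s[10:]  3  'dbb'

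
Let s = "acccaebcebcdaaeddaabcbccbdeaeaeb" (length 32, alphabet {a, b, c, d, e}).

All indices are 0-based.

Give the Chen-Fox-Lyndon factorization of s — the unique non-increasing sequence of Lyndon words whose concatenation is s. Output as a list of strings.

emit factor 1: 'acccaebcebcd' (i=0, period=12)
emit factor 2: 'aaedd' (i=12, period=5)
emit factor 3: 'aabcbccbdeaeaeb' (i=17, period=15)

["acccaebcebcd", "aaedd", "aabcbccbdeaeaeb"]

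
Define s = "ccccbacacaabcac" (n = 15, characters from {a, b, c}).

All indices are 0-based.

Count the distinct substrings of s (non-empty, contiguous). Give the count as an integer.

rank→(start, suffix):
  0 → (9, 'aabcac')
  1 → (10, 'abcac')
  2 → (13, 'ac')
  3 → (7, 'acaabcac')
  4 → (5, 'acacaabcac')
  5 → (4, 'bacacaabcac')
  6 → (11, 'bcac')
  7 → (14, 'c')
  8 → (8, 'caabcac')
  9 → (12, 'cac')
  10 → (6, 'cacaabcac')
  11 → (3, 'cbacacaabcac')
  12 → (2, 'ccbacacaabcac')
  13 → (1, 'cccbacacaabcac')
  14 → (0, 'ccccbacacaabcac')

SA = [9, 10, 13, 7, 5, 4, 11, 14, 8, 12, 6, 3, 2, 1, 0]
i: (SA[i-1],SA[i]) lcp shared
  1: (9,10) 1 'a'
  2: (10,13) 1 'a'
  3: (13,7) 2 'ac'
  4: (7,5) 3 'aca'
  5: (5,4) 0 ''
  6: (4,11) 1 'b'
  7: (11,14) 0 ''
  8: (14,8) 1 'c'
  9: (8,12) 2 'ca'
  10: (12,6) 3 'cac'
  11: (6,3) 1 'c'
  12: (3,2) 1 'c'
  13: (2,1) 2 'cc'
  14: (1,0) 3 'ccc'

n(n+1)/2 = 15·16/2 = 120
Σ LCP = 0 + 1 + 1 + 2 + 3 + 0 + 1 + 0 + 1 + 2 + 3 + 1 + 1 + 2 + 3 = 21
distinct = 120 − 21 = 99

99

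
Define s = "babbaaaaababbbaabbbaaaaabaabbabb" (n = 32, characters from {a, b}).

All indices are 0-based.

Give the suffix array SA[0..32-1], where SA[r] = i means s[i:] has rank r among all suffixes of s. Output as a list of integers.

sorted suffixes:
  #0 SA[0]=19  'aaaaabaabbabb'
  #1 SA[1]=4  'aaaaababbbaabbbaaaaabaabbabb'
  #2 SA[2]=20  'aaaabaabbabb'
  #3 SA[3]=5  'aaaababbbaabbbaaaaabaabbabb'
  #4 SA[4]=21  'aaabaabbabb'
  #5 SA[5]=6  'aaababbbaabbbaaaaabaabbabb'
  #6 SA[6]=22  'aabaabbabb'
  #7 SA[7]=7  'aababbbaabbbaaaaabaabbabb'
  #8 SA[8]=25  'aabbabb'
  #9 SA[9]=14  'aabbbaaaaabaabbabb'
  #10 SA[10]=23  'abaabbabb'
  #11 SA[11]=8  'ababbbaabbbaaaaabaabbabb'
  #12 SA[12]=29  'abb'
  #13 SA[13]=1  'abbaaaaababbbaabbbaaaaabaabbabb'
  #14 SA[14]=26  'abbabb'
  #15 SA[15]=15  'abbbaaaaabaabbabb'
  #16 SA[16]=10  'abbbaabbbaaaaabaabbabb'
  #17 SA[17]=31  'b'
  #18 SA[18]=18  'baaaaabaabbabb'
  #19 SA[19]=3  'baaaaababbbaabbbaaaaabaabbabb'
  #20 SA[20]=24  'baabbabb'
  #21 SA[21]=13  'baabbbaaaaabaabbabb'
  #22 SA[22]=28  'babb'
  #23 SA[23]=0  'babbaaaaababbbaabbbaaaaabaabbabb'
  #24 SA[24]=9  'babbbaabbbaaaaabaabbabb'
  #25 SA[25]=30  'bb'
  #26 SA[26]=17  'bbaaaaabaabbabb'
  #27 SA[27]=2  'bbaaaaababbbaabbbaaaaabaabbabb'
  #28 SA[28]=12  'bbaabbbaaaaabaabbabb'
  #29 SA[29]=27  'bbabb'
  #30 SA[30]=16  'bbbaaaaabaabbabb'
  #31 SA[31]=11  'bbbaabbbaaaaabaabbabb'

[19, 4, 20, 5, 21, 6, 22, 7, 25, 14, 23, 8, 29, 1, 26, 15, 10, 31, 18, 3, 24, 13, 28, 0, 9, 30, 17, 2, 12, 27, 16, 11]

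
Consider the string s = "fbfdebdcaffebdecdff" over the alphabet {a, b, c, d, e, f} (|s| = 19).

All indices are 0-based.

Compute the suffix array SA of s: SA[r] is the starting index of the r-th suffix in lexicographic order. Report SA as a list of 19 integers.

sorted suffixes:
  #0 SA[0]=8  'affebdecdff'
  #1 SA[1]=5  'bdcaffebdecdff'
  #2 SA[2]=12  'bdecdff'
  #3 SA[3]=1  'bfdebdcaffebdecdff'
  #4 SA[4]=7  'caffebdecdff'
  #5 SA[5]=15  'cdff'
  #6 SA[6]=6  'dcaffebdecdff'
  #7 SA[7]=3  'debdcaffebdecdff'
  #8 SA[8]=13  'decdff'
  #9 SA[9]=16  'dff'
  #10 SA[10]=4  'ebdcaffebdecdff'
  #11 SA[11]=11  'ebdecdff'
  #12 SA[12]=14  'ecdff'
  #13 SA[13]=18  'f'
  #14 SA[14]=0  'fbfdebdcaffebdecdff'
  #15 SA[15]=2  'fdebdcaffebdecdff'
  #16 SA[16]=10  'febdecdff'
  #17 SA[17]=17  'ff'
  #18 SA[18]=9  'ffebdecdff'

[8, 5, 12, 1, 7, 15, 6, 3, 13, 16, 4, 11, 14, 18, 0, 2, 10, 17, 9]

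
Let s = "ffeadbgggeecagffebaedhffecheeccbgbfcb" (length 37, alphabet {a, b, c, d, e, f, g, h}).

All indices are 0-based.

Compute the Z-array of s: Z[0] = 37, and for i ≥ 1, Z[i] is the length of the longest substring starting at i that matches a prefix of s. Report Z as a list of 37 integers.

[37, 1, 0, 0, 0, 0, 0, 0, 0, 0, 0, 0, 0, 0, 3, 1, 0, 0, 0, 0, 0, 0, 3, 1, 0, 0, 0, 0, 0, 0, 0, 0, 0, 0, 1, 0, 0]

Z[0]=37
i=1: outside box; Z[1]=1 extend→box=[1,2)
i=2: outside box; Z[2]=0
i=3: outside box; Z[3]=0
i=4: outside box; Z[4]=0
i=5: outside box; Z[5]=0
i=6: outside box; Z[6]=0
i=7: outside box; Z[7]=0
i=8: outside box; Z[8]=0
i=9: outside box; Z[9]=0
i=10: outside box; Z[10]=0
i=11: outside box; Z[11]=0
i=12: outside box; Z[12]=0
i=13: outside box; Z[13]=0
i=14: outside box; Z[14]=3 extend→box=[14,17)
i=15: min(r-i=2, Z[1]=1)=1; Z[15]=1
i=16: min(r-i=1, Z[2]=0)=0; Z[16]=0
i=17: outside box; Z[17]=0
i=18: outside box; Z[18]=0
i=19: outside box; Z[19]=0
i=20: outside box; Z[20]=0
i=21: outside box; Z[21]=0
i=22: outside box; Z[22]=3 extend→box=[22,25)
i=23: min(r-i=2, Z[1]=1)=1; Z[23]=1
i=24: min(r-i=1, Z[2]=0)=0; Z[24]=0
i=25: outside box; Z[25]=0
i=26: outside box; Z[26]=0
i=27: outside box; Z[27]=0
i=28: outside box; Z[28]=0
i=29: outside box; Z[29]=0
i=30: outside box; Z[30]=0
i=31: outside box; Z[31]=0
i=32: outside box; Z[32]=0
i=33: outside box; Z[33]=0
i=34: outside box; Z[34]=1 extend→box=[34,35)
i=35: outside box; Z[35]=0
i=36: outside box; Z[36]=0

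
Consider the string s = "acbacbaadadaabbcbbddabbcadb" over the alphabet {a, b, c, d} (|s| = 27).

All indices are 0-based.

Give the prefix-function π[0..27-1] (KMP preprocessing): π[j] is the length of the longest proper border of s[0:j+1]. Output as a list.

[0, 0, 0, 1, 2, 3, 4, 1, 0, 1, 0, 1, 1, 0, 0, 0, 0, 0, 0, 0, 1, 0, 0, 0, 1, 0, 0]

π[0] = 0
j=1 s[j]='c': π[1]=0 (border '')
j=2 s[j]='b': π[2]=0 (border '')
j=3 s[j]='a': π[3]=1 (border 'a')
j=4 s[j]='c': π[4]=2 (border 'ac')
j=5 s[j]='b': π[5]=3 (border 'acb')
j=6 s[j]='a': π[6]=4 (border 'acba')
j=7 s[j]='a': k: 4→1→0; π[7]=1 (border 'a')
j=8 s[j]='d': k: 1→0; π[8]=0 (border '')
j=9 s[j]='a': π[9]=1 (border 'a')
j=10 s[j]='d': k: 1→0; π[10]=0 (border '')
j=11 s[j]='a': π[11]=1 (border 'a')
j=12 s[j]='a': k: 1→0; π[12]=1 (border 'a')
j=13 s[j]='b': k: 1→0; π[13]=0 (border '')
j=14 s[j]='b': π[14]=0 (border '')
j=15 s[j]='c': π[15]=0 (border '')
j=16 s[j]='b': π[16]=0 (border '')
j=17 s[j]='b': π[17]=0 (border '')
j=18 s[j]='d': π[18]=0 (border '')
j=19 s[j]='d': π[19]=0 (border '')
j=20 s[j]='a': π[20]=1 (border 'a')
j=21 s[j]='b': k: 1→0; π[21]=0 (border '')
j=22 s[j]='b': π[22]=0 (border '')
j=23 s[j]='c': π[23]=0 (border '')
j=24 s[j]='a': π[24]=1 (border 'a')
j=25 s[j]='d': k: 1→0; π[25]=0 (border '')
j=26 s[j]='b': π[26]=0 (border '')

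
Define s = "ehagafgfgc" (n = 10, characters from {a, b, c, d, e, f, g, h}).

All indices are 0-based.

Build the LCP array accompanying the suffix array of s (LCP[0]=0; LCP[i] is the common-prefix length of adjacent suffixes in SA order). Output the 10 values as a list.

rank | idx | suffix
   0 |   4 | afgfgc
   1 |   2 | agafgfgc
   2 |   9 | c
   3 |   0 | ehagafgfgc
   4 |   7 | fgc
   5 |   5 | fgfgc
   6 |   3 | gafgfgc
   7 |   8 | gc
   8 |   6 | gfgc
   9 |   1 | hagafgfgc

SA = [4, 2, 9, 0, 7, 5, 3, 8, 6, 1]
i: (SA[i-1],SA[i]) lcp shared
  1: (4,2) 1 'a'
  2: (2,9) 0 ''
  3: (9,0) 0 ''
  4: (0,7) 0 ''
  5: (7,5) 2 'fg'
  6: (5,3) 0 ''
  7: (3,8) 1 'g'
  8: (8,6) 1 'g'
  9: (6,1) 0 ''

[0, 1, 0, 0, 0, 2, 0, 1, 1, 0]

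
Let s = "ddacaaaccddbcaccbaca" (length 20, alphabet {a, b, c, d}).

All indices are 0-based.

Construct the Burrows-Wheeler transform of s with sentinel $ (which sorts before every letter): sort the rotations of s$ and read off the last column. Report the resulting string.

accabdcacdaabcaacdd$c

rank  rotation               last
    0  $ddacaaaccddbcaccbaca  a
    1  a$ddacaaaccddbcaccbac  c
    2  aaaccddbcaccbaca$ddac  c
    3  aaccddbcaccbaca$ddaca  a
    4  aca$ddacaaaccddbcaccb  b
    5  acaaaccddbcaccbaca$dd  d
    6  accbaca$ddacaaaccddbc  c
    7  accddbcaccbaca$ddacaa  a
    8  baca$ddacaaaccddbcacc  c
    9  bcaccbaca$ddacaaaccdd  d
   10  ca$ddacaaaccddbcaccba  a
   11  caaaccddbcaccbaca$dda  a
   12  caccbaca$ddacaaaccddb  b
   13  cbaca$ddacaaaccddbcac  c
   14  ccbaca$ddacaaaccddbca  a
   15  ccddbcaccbaca$ddacaaa  a
   16  cddbcaccbaca$ddacaaac  c
   17  dacaaaccddbcaccbaca$d  d
   18  dbcaccbaca$ddacaaaccd  d
   19  ddacaaaccddbcaccbaca$  $
   20  ddbcaccbaca$ddacaaacc  c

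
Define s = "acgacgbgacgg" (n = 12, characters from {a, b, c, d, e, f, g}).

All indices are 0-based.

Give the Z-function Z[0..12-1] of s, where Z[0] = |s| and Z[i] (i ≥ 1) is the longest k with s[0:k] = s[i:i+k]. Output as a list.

Z[0]=12
i=1: i≥r, start 0; Z[1]=0
i=2: i≥r, start 0; Z[2]=0
i=3: i≥r, start 0; Z[3]=3 scan→box=[3,6)
i=4: min(r-i=2, Z[1]=0)=0; Z[4]=0
i=5: min(r-i=1, Z[2]=0)=0; Z[5]=0
i=6: i≥r, start 0; Z[6]=0
i=7: i≥r, start 0; Z[7]=0
i=8: i≥r, start 0; Z[8]=3 scan→box=[8,11)
i=9: min(r-i=2, Z[1]=0)=0; Z[9]=0
i=10: min(r-i=1, Z[2]=0)=0; Z[10]=0
i=11: i≥r, start 0; Z[11]=0

[12, 0, 0, 3, 0, 0, 0, 0, 3, 0, 0, 0]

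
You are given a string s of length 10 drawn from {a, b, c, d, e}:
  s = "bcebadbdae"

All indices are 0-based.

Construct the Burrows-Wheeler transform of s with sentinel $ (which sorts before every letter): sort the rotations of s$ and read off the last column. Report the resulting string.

rank  rotation     last
    0  $bcebadbdae  e
    1  adbdae$bceb  b
    2  ae$bcebadbd  d
    3  badbdae$bce  e
    4  bcebadbdae$  $
    5  bdae$bcebad  d
    6  cebadbdae$b  b
    7  dae$bcebadb  b
    8  dbdae$bceba  a
    9  e$bcebadbda  a
   10  ebadbdae$bc  c

ebde$dbbaac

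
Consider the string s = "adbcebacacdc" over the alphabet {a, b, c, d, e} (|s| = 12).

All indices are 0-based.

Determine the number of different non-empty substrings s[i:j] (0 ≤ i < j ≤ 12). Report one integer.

70

rank→(start, suffix):
  0 → (6, 'acacdc')
  1 → (8, 'acdc')
  2 → (0, 'adbcebacacdc')
  3 → (5, 'bacacdc')
  4 → (2, 'bcebacacdc')
  5 → (11, 'c')
  6 → (7, 'cacdc')
  7 → (9, 'cdc')
  8 → (3, 'cebacacdc')
  9 → (1, 'dbcebacacdc')
  10 → (10, 'dc')
  11 → (4, 'ebacacdc')

SA = [6, 8, 0, 5, 2, 11, 7, 9, 3, 1, 10, 4]
rank  pair      lcp
   1  s[6:],s[8:]  2  'ac'
   2  s[8:],s[0:]  1  'a'
   3  s[0:],s[5:]  0  ''
   4  s[5:],s[2:]  1  'b'
   5  s[2:],s[11:]  0  ''
   6  s[11:],s[7:]  1  'c'
   7  s[7:],s[9:]  1  'c'
   8  s[9:],s[3:]  1  'c'
   9  s[3:],s[1:]  0  ''
  10  s[1:],s[10:]  1  'd'
  11  s[10:],s[4:]  0  ''

n(n+1)/2 = 12·13/2 = 78
Σ LCP = 0 + 2 + 1 + 0 + 1 + 0 + 1 + 1 + 1 + 0 + 1 + 0 = 8
distinct = 78 − 8 = 70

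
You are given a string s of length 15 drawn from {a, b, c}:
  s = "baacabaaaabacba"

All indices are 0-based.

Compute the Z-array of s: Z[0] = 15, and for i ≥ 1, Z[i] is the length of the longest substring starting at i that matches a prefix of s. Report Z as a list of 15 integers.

[15, 0, 0, 0, 0, 3, 0, 0, 0, 0, 2, 0, 0, 2, 0]

Z[0]=15
i=1: fresh scan; Z[1]=0
i=2: fresh scan; Z[2]=0
i=3: fresh scan; Z[3]=0
i=4: fresh scan; Z[4]=0
i=5: fresh scan; Z[5]=3 scan→box=[5,8)
i=6: min(r-i=2, Z[1]=0)=0; Z[6]=0
i=7: min(r-i=1, Z[2]=0)=0; Z[7]=0
i=8: fresh scan; Z[8]=0
i=9: fresh scan; Z[9]=0
i=10: fresh scan; Z[10]=2 scan→box=[10,12)
i=11: min(r-i=1, Z[1]=0)=0; Z[11]=0
i=12: fresh scan; Z[12]=0
i=13: fresh scan; Z[13]=2 scan→box=[13,15)
i=14: min(r-i=1, Z[1]=0)=0; Z[14]=0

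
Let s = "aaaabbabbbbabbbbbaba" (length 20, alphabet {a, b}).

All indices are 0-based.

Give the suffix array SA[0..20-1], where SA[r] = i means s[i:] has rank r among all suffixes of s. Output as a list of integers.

[19, 0, 1, 2, 17, 3, 6, 11, 18, 16, 5, 10, 15, 4, 9, 14, 8, 13, 7, 12]

rank | idx | suffix
   0 |  19 | a
   1 |   0 | aaaabbabbbbabbbbbaba
   2 |   1 | aaabbabbbbabbbbbaba
   3 |   2 | aabbabbbbabbbbbaba
   4 |  17 | aba
   5 |   3 | abbabbbbabbbbbaba
   6 |   6 | abbbbabbbbbaba
   7 |  11 | abbbbbaba
   8 |  18 | ba
   9 |  16 | baba
  10 |   5 | babbbbabbbbbaba
  11 |  10 | babbbbbaba
  12 |  15 | bbaba
  13 |   4 | bbabbbbabbbbbaba
  14 |   9 | bbabbbbbaba
  15 |  14 | bbbaba
  16 |   8 | bbbabbbbbaba
  17 |  13 | bbbbaba
  18 |   7 | bbbbabbbbbaba
  19 |  12 | bbbbbaba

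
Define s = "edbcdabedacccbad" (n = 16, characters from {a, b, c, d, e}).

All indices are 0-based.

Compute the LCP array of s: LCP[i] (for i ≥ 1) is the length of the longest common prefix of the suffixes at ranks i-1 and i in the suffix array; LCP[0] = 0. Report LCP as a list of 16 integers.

rank→(start, suffix):
  0 → (5, 'abedacccbad')
  1 → (9, 'acccbad')
  2 → (14, 'ad')
  3 → (13, 'bad')
  4 → (2, 'bcdabedacccbad')
  5 → (6, 'bedacccbad')
  6 → (12, 'cbad')
  7 → (11, 'ccbad')
  8 → (10, 'cccbad')
  9 → (3, 'cdabedacccbad')
  10 → (15, 'd')
  11 → (4, 'dabedacccbad')
  12 → (8, 'dacccbad')
  13 → (1, 'dbcdabedacccbad')
  14 → (7, 'edacccbad')
  15 → (0, 'edbcdabedacccbad')

SA = [5, 9, 14, 13, 2, 6, 12, 11, 10, 3, 15, 4, 8, 1, 7, 0]
[i] adj suffixes → lcp
  [1] 5/9 → 1 ('a')
  [2] 9/14 → 1 ('a')
  [3] 14/13 → 0 ('')
  [4] 13/2 → 1 ('b')
  [5] 2/6 → 1 ('b')
  [6] 6/12 → 0 ('')
  [7] 12/11 → 1 ('c')
  [8] 11/10 → 2 ('cc')
  [9] 10/3 → 1 ('c')
  [10] 3/15 → 0 ('')
  [11] 15/4 → 1 ('d')
  [12] 4/8 → 2 ('da')
  [13] 8/1 → 1 ('d')
  [14] 1/7 → 0 ('')
  [15] 7/0 → 2 ('ed')

[0, 1, 1, 0, 1, 1, 0, 1, 2, 1, 0, 1, 2, 1, 0, 2]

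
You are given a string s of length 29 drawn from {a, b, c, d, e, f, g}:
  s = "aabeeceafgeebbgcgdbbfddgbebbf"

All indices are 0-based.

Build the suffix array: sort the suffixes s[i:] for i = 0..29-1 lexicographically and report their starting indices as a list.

rank→(start, suffix):
  0 → (0, 'aabeeceafgeebbgcgdbbfddgbebbf')
  1 → (1, 'abeeceafgeebbgcgdbbfddgbebbf')
  2 → (7, 'afgeebbgcgdbbfddgbebbf')
  3 → (26, 'bbf')
  4 → (18, 'bbfddgbebbf')
  5 → (12, 'bbgcgdbbfddgbebbf')
  6 → (24, 'bebbf')
  7 → (2, 'beeceafgeebbgcgdbbfddgbebbf')
  8 → (27, 'bf')
  9 → (19, 'bfddgbebbf')
  10 → (13, 'bgcgdbbfddgbebbf')
  11 → (5, 'ceafgeebbgcgdbbfddgbebbf')
  12 → (15, 'cgdbbfddgbebbf')
  13 → (17, 'dbbfddgbebbf')
  14 → (21, 'ddgbebbf')
  15 → (22, 'dgbebbf')
  16 → (6, 'eafgeebbgcgdbbfddgbebbf')
  17 → (25, 'ebbf')
  18 → (11, 'ebbgcgdbbfddgbebbf')
  19 → (4, 'eceafgeebbgcgdbbfddgbebbf')
  20 → (10, 'eebbgcgdbbfddgbebbf')
  21 → (3, 'eeceafgeebbgcgdbbfddgbebbf')
  22 → (28, 'f')
  23 → (20, 'fddgbebbf')
  24 → (8, 'fgeebbgcgdbbfddgbebbf')
  25 → (23, 'gbebbf')
  26 → (14, 'gcgdbbfddgbebbf')
  27 → (16, 'gdbbfddgbebbf')
  28 → (9, 'geebbgcgdbbfddgbebbf')

[0, 1, 7, 26, 18, 12, 24, 2, 27, 19, 13, 5, 15, 17, 21, 22, 6, 25, 11, 4, 10, 3, 28, 20, 8, 23, 14, 16, 9]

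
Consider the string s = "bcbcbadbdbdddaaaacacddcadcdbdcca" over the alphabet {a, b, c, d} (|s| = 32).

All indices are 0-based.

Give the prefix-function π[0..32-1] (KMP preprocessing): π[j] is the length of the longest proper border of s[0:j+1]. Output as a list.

π[0] = 0
j=1 s[j]='c': π[1]=0 (border '')
j=2 s[j]='b': π[2]=1 (border 'b')
j=3 s[j]='c': π[3]=2 (border 'bc')
j=4 s[j]='b': π[4]=3 (border 'bcb')
j=5 s[j]='a': k: 3→1→0; π[5]=0 (border '')
j=6 s[j]='d': π[6]=0 (border '')
j=7 s[j]='b': π[7]=1 (border 'b')
j=8 s[j]='d': k: 1→0; π[8]=0 (border '')
j=9 s[j]='b': π[9]=1 (border 'b')
j=10 s[j]='d': k: 1→0; π[10]=0 (border '')
j=11 s[j]='d': π[11]=0 (border '')
j=12 s[j]='d': π[12]=0 (border '')
j=13 s[j]='a': π[13]=0 (border '')
j=14 s[j]='a': π[14]=0 (border '')
j=15 s[j]='a': π[15]=0 (border '')
j=16 s[j]='a': π[16]=0 (border '')
j=17 s[j]='c': π[17]=0 (border '')
j=18 s[j]='a': π[18]=0 (border '')
j=19 s[j]='c': π[19]=0 (border '')
j=20 s[j]='d': π[20]=0 (border '')
j=21 s[j]='d': π[21]=0 (border '')
j=22 s[j]='c': π[22]=0 (border '')
j=23 s[j]='a': π[23]=0 (border '')
j=24 s[j]='d': π[24]=0 (border '')
j=25 s[j]='c': π[25]=0 (border '')
j=26 s[j]='d': π[26]=0 (border '')
j=27 s[j]='b': π[27]=1 (border 'b')
j=28 s[j]='d': k: 1→0; π[28]=0 (border '')
j=29 s[j]='c': π[29]=0 (border '')
j=30 s[j]='c': π[30]=0 (border '')
j=31 s[j]='a': π[31]=0 (border '')

[0, 0, 1, 2, 3, 0, 0, 1, 0, 1, 0, 0, 0, 0, 0, 0, 0, 0, 0, 0, 0, 0, 0, 0, 0, 0, 0, 1, 0, 0, 0, 0]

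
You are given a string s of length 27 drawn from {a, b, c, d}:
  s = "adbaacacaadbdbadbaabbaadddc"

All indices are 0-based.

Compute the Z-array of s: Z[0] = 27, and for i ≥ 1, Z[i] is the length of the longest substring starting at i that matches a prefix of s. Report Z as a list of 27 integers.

[27, 0, 0, 1, 1, 0, 1, 0, 1, 3, 0, 0, 0, 0, 5, 0, 0, 1, 1, 0, 0, 1, 2, 0, 0, 0, 0]

Z[0]=27
i=1: outside box; Z[1]=0
i=2: outside box; Z[2]=0
i=3: outside box; Z[3]=1 extend→box=[3,4)
i=4: outside box; Z[4]=1 extend→box=[4,5)
i=5: outside box; Z[5]=0
i=6: outside box; Z[6]=1 extend→box=[6,7)
i=7: outside box; Z[7]=0
i=8: outside box; Z[8]=1 extend→box=[8,9)
i=9: outside box; Z[9]=3 extend→box=[9,12)
i=10: min(r-i=2, Z[1]=0)=0; Z[10]=0
i=11: min(r-i=1, Z[2]=0)=0; Z[11]=0
i=12: outside box; Z[12]=0
i=13: outside box; Z[13]=0
i=14: outside box; Z[14]=5 extend→box=[14,19)
i=15: min(r-i=4, Z[1]=0)=0; Z[15]=0
i=16: min(r-i=3, Z[2]=0)=0; Z[16]=0
i=17: min(r-i=2, Z[3]=1)=1; Z[17]=1
i=18: min(r-i=1, Z[4]=1)=1; Z[18]=1
i=19: outside box; Z[19]=0
i=20: outside box; Z[20]=0
i=21: outside box; Z[21]=1 extend→box=[21,22)
i=22: outside box; Z[22]=2 extend→box=[22,24)
i=23: min(r-i=1, Z[1]=0)=0; Z[23]=0
i=24: outside box; Z[24]=0
i=25: outside box; Z[25]=0
i=26: outside box; Z[26]=0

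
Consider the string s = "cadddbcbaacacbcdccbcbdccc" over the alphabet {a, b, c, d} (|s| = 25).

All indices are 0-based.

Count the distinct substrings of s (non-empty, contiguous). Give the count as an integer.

rank→(start, suffix):
  0 → (8, 'aacacbcdccbcbdccc')
  1 → (9, 'acacbcdccbcbdccc')
  2 → (11, 'acbcdccbcbdccc')
  3 → (1, 'adddbcbaacacbcdccbcbdccc')
  4 → (7, 'baacacbcdccbcbdccc')
  5 → (5, 'bcbaacacbcdccbcbdccc')
  6 → (18, 'bcbdccc')
  7 → (13, 'bcdccbcbdccc')
  8 → (20, 'bdccc')
  9 → (24, 'c')
  10 → (10, 'cacbcdccbcbdccc')
  11 → (0, 'cadddbcbaacacbcdccbcbdccc')
  12 → (6, 'cbaacacbcdccbcbdccc')
  13 → (17, 'cbcbdccc')
  14 → (12, 'cbcdccbcbdccc')
  15 → (19, 'cbdccc')
  16 → (23, 'cc')
  17 → (16, 'ccbcbdccc')
  18 → (22, 'ccc')
  19 → (14, 'cdccbcbdccc')
  20 → (4, 'dbcbaacacbcdccbcbdccc')
  21 → (15, 'dccbcbdccc')
  22 → (21, 'dccc')
  23 → (3, 'ddbcbaacacbcdccbcbdccc')
  24 → (2, 'dddbcbaacacbcdccbcbdccc')

SA = [8, 9, 11, 1, 7, 5, 18, 13, 20, 24, 10, 0, 6, 17, 12, 19, 23, 16, 22, 14, 4, 15, 21, 3, 2]
rank  pair      lcp
   1  s[8:],s[9:]  1  'a'
   2  s[9:],s[11:]  2  'ac'
   3  s[11:],s[1:]  1  'a'
   4  s[1:],s[7:]  0  ''
   5  s[7:],s[5:]  1  'b'
   6  s[5:],s[18:]  3  'bcb'
   7  s[18:],s[13:]  2  'bc'
   8  s[13:],s[20:]  1  'b'
   9  s[20:],s[24:]  0  ''
  10  s[24:],s[10:]  1  'c'
  11  s[10:],s[0:]  2  'ca'
  12  s[0:],s[6:]  1  'c'
  13  s[6:],s[17:]  2  'cb'
  14  s[17:],s[12:]  3  'cbc'
  15  s[12:],s[19:]  2  'cb'
  16  s[19:],s[23:]  1  'c'
  17  s[23:],s[16:]  2  'cc'
  18  s[16:],s[22:]  2  'cc'
  19  s[22:],s[14:]  1  'c'
  20  s[14:],s[4:]  0  ''
  21  s[4:],s[15:]  1  'd'
  22  s[15:],s[21:]  3  'dcc'
  23  s[21:],s[3:]  1  'd'
  24  s[3:],s[2:]  2  'dd'

n(n+1)/2 = 25·26/2 = 325
Σ LCP = 0 + 1 + 2 + 1 + 0 + 1 + 3 + 2 + 1 + 0 + 1 + 2 + 1 + 2 + 3 + 2 + 1 + 2 + 2 + 1 + 0 + 1 + 3 + 1 + 2 = 35
distinct = 325 − 35 = 290

290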